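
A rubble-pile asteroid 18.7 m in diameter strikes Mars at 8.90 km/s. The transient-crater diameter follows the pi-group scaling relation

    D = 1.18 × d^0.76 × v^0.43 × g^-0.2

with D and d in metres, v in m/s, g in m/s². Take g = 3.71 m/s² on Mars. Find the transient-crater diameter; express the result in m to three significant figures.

D ≈ 420 m

In SI units: v = 8900 m/s.
d^0.76 = 18.7^0.76 = 9.260
v^0.43 = 8900^0.43 = 49.92
g^-0.2 = 3.71^-0.2 = 0.7694
D = 1.18 × 9.260 × 49.92 × 0.7694 = 419.7 m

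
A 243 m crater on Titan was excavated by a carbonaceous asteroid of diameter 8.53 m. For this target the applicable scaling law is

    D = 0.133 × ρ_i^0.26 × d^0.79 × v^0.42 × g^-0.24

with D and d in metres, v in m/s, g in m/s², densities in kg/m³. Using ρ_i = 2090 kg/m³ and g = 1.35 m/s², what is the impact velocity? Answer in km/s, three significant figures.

Rearranging for v: v = [D / (0.133 · 2090^0.26 · 8.53^0.79 · 1.35^-0.24)]^(1/0.42).
2090^0.26 = 7.299
8.53^0.79 = 5.438
1.35^-0.24 = 0.9305
Denominator = 0.133 × 7.299 × 5.438 × 0.9305 = 4.912
D / 4.912 = 243 / 4.912 = 49.47
v = 49.47^(1/0.42) = 49.47^2.381 = 10820 m/s

v ≈ 10.8 km/s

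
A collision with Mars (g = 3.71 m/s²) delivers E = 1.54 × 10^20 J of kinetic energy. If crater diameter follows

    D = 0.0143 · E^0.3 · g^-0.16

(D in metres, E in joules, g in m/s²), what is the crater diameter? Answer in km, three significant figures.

D ≈ 13.2 km

E^0.3 = (1.54 × 10^20)^0.3 = 1.138 × 10^6
g^-0.16 = 3.71^-0.16 = 0.8108
D = 0.0143 × 1.138 × 10^6 × 0.8108 = 13194 m
   = 13.19 km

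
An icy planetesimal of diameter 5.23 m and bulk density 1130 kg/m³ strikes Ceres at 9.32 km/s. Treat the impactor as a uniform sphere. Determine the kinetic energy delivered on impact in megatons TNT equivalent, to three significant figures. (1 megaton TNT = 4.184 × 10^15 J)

E ≈ 8.79 × 10^-4 Mt TNT

v = 9320 m/s.
Mass m = (π/6) ρ d³ = (π/6) × 1130 × (5.23)³ = 8.464 × 10^4 kg
E = ½ m v² = 0.5 × 8.464 × 10^4 × (9320)² = 3.676 × 10^12 J
   = 3.676 × 10^12 / 4.184×10^15 = 8.786 × 10^-4 Mt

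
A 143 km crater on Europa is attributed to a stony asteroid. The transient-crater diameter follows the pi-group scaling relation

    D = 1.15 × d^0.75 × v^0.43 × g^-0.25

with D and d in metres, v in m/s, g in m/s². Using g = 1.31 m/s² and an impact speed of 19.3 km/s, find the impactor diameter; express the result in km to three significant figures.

d ≈ 23.7 km

Rearranging for d: d = [D / (1.15 · 19300^0.43 · 1.31^-0.25)]^(1/0.75).
D = 143000 m.
19300^0.43 = 69.63
1.31^-0.25 = 0.9347
Denominator = 1.15 × 69.63 × 0.9347 = 74.85
D / 74.85 = 143000 / 74.85 = 1910
d = 1910^(1/0.75) = 1910^1.3333 = 23692 m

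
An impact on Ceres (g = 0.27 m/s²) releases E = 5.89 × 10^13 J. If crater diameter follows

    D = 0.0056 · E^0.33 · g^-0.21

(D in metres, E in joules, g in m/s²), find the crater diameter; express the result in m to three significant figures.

D ≈ 258 m

E^0.33 = (5.89 × 10^13)^0.33 = 3.501 × 10^4
g^-0.21 = 0.27^-0.21 = 1.316
D = 0.0056 × 3.501 × 10^4 × 1.316 = 258.0 m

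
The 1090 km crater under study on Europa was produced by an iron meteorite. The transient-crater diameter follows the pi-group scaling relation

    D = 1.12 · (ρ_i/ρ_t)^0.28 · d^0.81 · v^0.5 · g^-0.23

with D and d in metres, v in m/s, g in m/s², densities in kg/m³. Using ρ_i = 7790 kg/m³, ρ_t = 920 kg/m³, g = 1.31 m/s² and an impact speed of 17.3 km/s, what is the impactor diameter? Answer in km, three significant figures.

d ≈ 30.9 km

Rearranging for d: d = [D / (1.12 · (7790/920)^0.28 · 17300^0.5 · 1.31^-0.23)]^(1/0.81).
D = 1.09e+06 m.
(7790/920)^0.28 = 1.819
17300^0.5 = 131.5
1.31^-0.23 = 0.9398
Denominator = 1.12 × 1.819 × 131.5 × 0.9398 = 251.8
D / 251.8 = 1.09e+06 / 251.8 = 4329
d = 4329^(1/0.81) = 4329^1.2346 = 30866 m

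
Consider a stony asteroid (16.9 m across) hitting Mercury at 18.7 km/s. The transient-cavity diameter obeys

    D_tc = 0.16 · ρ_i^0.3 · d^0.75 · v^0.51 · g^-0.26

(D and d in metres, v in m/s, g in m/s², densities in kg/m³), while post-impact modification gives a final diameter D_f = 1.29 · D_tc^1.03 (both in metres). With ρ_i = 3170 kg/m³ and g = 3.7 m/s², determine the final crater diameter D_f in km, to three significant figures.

D_f ≈ 2.59 km

v = 18700 m/s.
ρ_i^0.3 = 3170^0.3 = 11.23
d^0.75 = 16.9^0.75 = 8.335
v^0.51 = 18700^0.51 = 150.9
g^-0.26 = 3.7^-0.26 = 0.7117
D_tc = 0.16 × 11.23 × 8.335 × 150.9 × 0.7117 = 1608 m
D_f = 1.29 × (1608)^1.03 = 2589 m
     = 2.589 km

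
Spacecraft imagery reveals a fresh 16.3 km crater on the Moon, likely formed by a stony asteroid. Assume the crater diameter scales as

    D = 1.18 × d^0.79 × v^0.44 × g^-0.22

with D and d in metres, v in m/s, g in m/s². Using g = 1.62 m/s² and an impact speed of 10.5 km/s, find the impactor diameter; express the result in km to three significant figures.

Rearranging for d: d = [D / (1.18 · 10500^0.44 · 1.62^-0.22)]^(1/0.79).
D = 16300 m.
10500^0.44 = 58.79
1.62^-0.22 = 0.8993
Denominator = 1.18 × 58.79 × 0.8993 = 62.39
D / 62.39 = 16300 / 62.39 = 261.3
d = 261.3^(1/0.79) = 261.3^1.2658 = 1147 m

d ≈ 1.15 km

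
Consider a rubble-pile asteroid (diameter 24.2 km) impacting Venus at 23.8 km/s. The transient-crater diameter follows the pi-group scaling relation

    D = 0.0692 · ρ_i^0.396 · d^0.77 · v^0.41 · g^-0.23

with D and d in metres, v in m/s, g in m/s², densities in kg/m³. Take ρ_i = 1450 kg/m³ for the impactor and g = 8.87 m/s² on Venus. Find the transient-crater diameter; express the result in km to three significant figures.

D ≈ 111 km

In SI units: d = 24200 m, v = 23800 m/s.
ρ_i^0.396 = 1450^0.396 = 17.86
d^0.77 = 24200^0.77 = 2374
v^0.41 = 23800^0.41 = 62.29
g^-0.23 = 8.87^-0.23 = 0.6053
D = 0.0692 × 17.86 × 2374 × 62.29 × 0.6053 = 1.106 × 10^5 m
   = 110.6 km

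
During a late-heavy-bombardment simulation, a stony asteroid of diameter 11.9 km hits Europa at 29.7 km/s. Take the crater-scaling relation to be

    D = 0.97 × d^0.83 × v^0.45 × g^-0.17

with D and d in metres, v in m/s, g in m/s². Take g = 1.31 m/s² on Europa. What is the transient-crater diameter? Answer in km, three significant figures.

In SI units: d = 11900 m, v = 29700 m/s.
d^0.83 = 11900^0.83 = 2414
v^0.45 = 29700^0.45 = 103.0
g^-0.17 = 1.31^-0.17 = 0.9551
D = 0.97 × 2414 × 103.0 × 0.9551 = 2.304 × 10^5 m
   = 230.4 km

D ≈ 230 km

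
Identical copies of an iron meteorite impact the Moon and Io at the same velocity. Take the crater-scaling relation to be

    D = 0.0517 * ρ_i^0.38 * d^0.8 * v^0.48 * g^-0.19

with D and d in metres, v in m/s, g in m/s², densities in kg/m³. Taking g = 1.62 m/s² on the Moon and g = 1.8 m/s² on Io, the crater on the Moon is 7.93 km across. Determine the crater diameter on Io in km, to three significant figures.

D ≈ 7.77 km

All impactor-dependent factors cancel in the ratio, leaving D_Io/D_Moon = (g_Io/g_Moon)^-0.19.
(1.8/1.62)^-0.19 = 1.111^-0.19 = 0.9802
D_Io = 0.9802 × 7.93 km = 7.77 km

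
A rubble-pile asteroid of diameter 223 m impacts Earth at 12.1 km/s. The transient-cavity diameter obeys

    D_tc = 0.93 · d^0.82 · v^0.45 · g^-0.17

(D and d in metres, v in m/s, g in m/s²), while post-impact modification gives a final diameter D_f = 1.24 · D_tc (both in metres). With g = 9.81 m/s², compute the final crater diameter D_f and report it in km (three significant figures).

D_f ≈ 4.53 km

v = 12100 m/s.
d^0.82 = 223^0.82 = 84.26
v^0.45 = 12100^0.45 = 68.75
g^-0.17 = 9.81^-0.17 = 0.6783
D_tc = 0.93 × 84.26 × 68.75 × 0.6783 = 3654 m
D_f = 1.24 × 3654 = 4531 m
     = 4.531 km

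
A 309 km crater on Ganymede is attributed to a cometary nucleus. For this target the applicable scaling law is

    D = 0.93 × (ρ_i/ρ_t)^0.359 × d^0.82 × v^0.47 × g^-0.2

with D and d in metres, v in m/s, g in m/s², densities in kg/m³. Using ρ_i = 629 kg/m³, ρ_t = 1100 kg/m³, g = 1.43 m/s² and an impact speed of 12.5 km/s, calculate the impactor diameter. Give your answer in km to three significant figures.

Rearranging for d: d = [D / (0.93 · (629/1100)^0.359 · 12500^0.47 · 1.43^-0.2)]^(1/0.82).
D = 309000 m.
(629/1100)^0.359 = 0.8182
12500^0.47 = 84.25
1.43^-0.2 = 0.9310
Denominator = 0.93 × 0.8182 × 84.25 × 0.9310 = 59.68
D / 59.68 = 309000 / 59.68 = 5178
d = 5178^(1/0.82) = 5178^1.2195 = 33839 m

d ≈ 33.8 km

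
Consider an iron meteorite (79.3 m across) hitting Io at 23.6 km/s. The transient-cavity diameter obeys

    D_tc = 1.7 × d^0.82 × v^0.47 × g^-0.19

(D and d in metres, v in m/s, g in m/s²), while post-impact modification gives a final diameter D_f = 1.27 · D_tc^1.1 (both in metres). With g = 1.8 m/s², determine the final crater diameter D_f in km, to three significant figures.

D_f ≈ 19.0 km

v = 23600 m/s.
d^0.82 = 79.3^0.82 = 36.09
v^0.47 = 23600^0.47 = 113.6
g^-0.19 = 1.8^-0.19 = 0.8943
D_tc = 1.7 × 36.09 × 113.6 × 0.8943 = 6233 m
D_f = 1.27 × (6233)^1.1 = 18966 m
     = 18.97 km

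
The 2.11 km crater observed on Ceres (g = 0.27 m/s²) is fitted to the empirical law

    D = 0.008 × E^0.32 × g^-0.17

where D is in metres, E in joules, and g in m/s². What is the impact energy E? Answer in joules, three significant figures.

E ≈ 4.36 × 10^16 J

Rearranging: E = [D / (0.008 · g^-0.17)]^(1/0.32).
D = 2110 m.
g^-0.17 = 0.27^-0.17 = 1.249
D / (0.008 × 1.249) = 2110 / (9.992 × 10^-3) = 2.112 × 10^5
E = (2.112 × 10^5)^3.125 = 4.362 × 10^16 J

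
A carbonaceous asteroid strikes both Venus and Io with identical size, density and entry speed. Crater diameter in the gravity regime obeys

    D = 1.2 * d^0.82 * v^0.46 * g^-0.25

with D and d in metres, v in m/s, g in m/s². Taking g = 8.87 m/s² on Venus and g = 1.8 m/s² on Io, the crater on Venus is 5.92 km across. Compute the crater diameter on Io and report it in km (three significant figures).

D ≈ 8.82 km

All impactor-dependent factors cancel in the ratio, leaving D_Io/D_Venus = (g_Io/g_Venus)^-0.25.
(1.8/8.87)^-0.25 = 0.2029^-0.25 = 1.490
D_Io = 1.490 × 5.92 km = 8.82 km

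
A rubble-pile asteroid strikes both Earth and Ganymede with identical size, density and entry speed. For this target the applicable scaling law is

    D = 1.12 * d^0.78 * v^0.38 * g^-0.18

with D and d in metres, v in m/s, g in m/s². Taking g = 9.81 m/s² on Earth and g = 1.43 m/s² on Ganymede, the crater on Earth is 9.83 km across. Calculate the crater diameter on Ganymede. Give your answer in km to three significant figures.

D ≈ 13.9 km

All impactor-dependent factors cancel in the ratio, leaving D_Ganymede/D_Earth = (g_Ganymede/g_Earth)^-0.18.
(1.43/9.81)^-0.18 = 0.1458^-0.18 = 1.414
D_Ganymede = 1.414 × 9.83 km = 13.9 km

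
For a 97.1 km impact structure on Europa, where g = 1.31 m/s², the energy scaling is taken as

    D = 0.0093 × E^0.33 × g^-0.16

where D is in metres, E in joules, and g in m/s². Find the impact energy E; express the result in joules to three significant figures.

E ≈ 2.12 × 10^21 J

Rearranging: E = [D / (0.0093 · g^-0.16)]^(1/0.33).
D = 97100 m.
g^-0.16 = 1.31^-0.16 = 0.9577
D / (0.0093 × 0.9577) = 97100 / (8.907 × 10^-3) = 1.090 × 10^7
E = (1.090 × 10^7)^3.0303 = 2.116 × 10^21 J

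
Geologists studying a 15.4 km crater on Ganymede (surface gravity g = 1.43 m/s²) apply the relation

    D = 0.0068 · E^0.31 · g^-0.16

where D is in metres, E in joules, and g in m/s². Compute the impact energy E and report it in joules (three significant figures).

E ≈ 3.80 × 10^20 J

Rearranging: E = [D / (0.0068 · g^-0.16)]^(1/0.31).
D = 15400 m.
g^-0.16 = 1.43^-0.16 = 0.9444
D / (0.0068 × 0.9444) = 15400 / (6.422 × 10^-3) = 2.398 × 10^6
E = (2.398 × 10^6)^3.2258 = 3.803 × 10^20 J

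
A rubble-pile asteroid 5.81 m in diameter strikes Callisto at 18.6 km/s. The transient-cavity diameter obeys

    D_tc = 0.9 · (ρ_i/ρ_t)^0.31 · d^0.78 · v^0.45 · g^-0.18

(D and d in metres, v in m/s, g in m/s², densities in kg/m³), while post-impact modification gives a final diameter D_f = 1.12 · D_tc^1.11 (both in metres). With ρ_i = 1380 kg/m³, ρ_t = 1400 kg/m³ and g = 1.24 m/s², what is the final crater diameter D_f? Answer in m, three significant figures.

D_f ≈ 591 m

v = 18600 m/s.
(ρ_i/ρ_t)^0.31 = (1380/1400)^0.31 = 0.9955
d^0.78 = 5.81^0.78 = 3.945
v^0.45 = 18600^0.45 = 83.42
g^-0.18 = 1.24^-0.18 = 0.9620
D_tc = 0.9 × 0.9955 × 3.945 × 83.42 × 0.9620 = 283.6 m
D_f = 1.12 × (283.6)^1.11 = 591.2 m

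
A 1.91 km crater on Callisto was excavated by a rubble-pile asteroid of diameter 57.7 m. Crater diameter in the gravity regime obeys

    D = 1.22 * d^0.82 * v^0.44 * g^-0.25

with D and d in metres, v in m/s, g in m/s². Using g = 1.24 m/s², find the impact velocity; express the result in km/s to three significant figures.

v ≈ 10.8 km/s

Rearranging for v: v = [D / (1.22 · 57.7^0.82 · 1.24^-0.25)]^(1/0.44).
D = 1910 m.
57.7^0.82 = 27.81
1.24^-0.25 = 0.9476
Denominator = 1.22 × 27.81 × 0.9476 = 32.15
D / 32.15 = 1910 / 32.15 = 59.41
v = 59.41^(1/0.44) = 59.41^2.2727 = 10751 m/s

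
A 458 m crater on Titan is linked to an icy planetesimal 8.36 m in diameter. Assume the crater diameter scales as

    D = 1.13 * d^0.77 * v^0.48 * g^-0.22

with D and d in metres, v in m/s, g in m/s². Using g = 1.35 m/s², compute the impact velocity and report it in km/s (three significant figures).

Rearranging for v: v = [D / (1.13 · 8.36^0.77 · 1.35^-0.22)]^(1/0.48).
8.36^0.77 = 5.130
1.35^-0.22 = 0.9361
Denominator = 1.13 × 5.130 × 0.9361 = 5.426
D / 5.426 = 458 / 5.426 = 84.41
v = 84.41^(1/0.48) = 84.41^2.0833 = 10310 m/s

v ≈ 10.3 km/s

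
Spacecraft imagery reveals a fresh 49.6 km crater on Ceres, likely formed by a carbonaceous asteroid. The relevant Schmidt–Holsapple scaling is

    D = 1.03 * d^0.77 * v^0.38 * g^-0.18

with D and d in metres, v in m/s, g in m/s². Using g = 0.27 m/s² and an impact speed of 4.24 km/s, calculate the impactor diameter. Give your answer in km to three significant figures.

d ≈ 14.4 km

Rearranging for d: d = [D / (1.03 · 4240^0.38 · 0.27^-0.18)]^(1/0.77).
D = 49600 m.
4240^0.38 = 23.90
0.27^-0.18 = 1.266
Denominator = 1.03 × 23.90 × 1.266 = 31.17
D / 31.17 = 49600 / 31.17 = 1591
d = 1591^(1/0.77) = 1591^1.2987 = 14388 m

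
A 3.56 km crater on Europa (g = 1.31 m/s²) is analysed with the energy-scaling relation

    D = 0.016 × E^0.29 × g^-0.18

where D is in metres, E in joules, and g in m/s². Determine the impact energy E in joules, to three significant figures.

Rearranging: E = [D / (0.016 · g^-0.18)]^(1/0.29).
D = 3560 m.
g^-0.18 = 1.31^-0.18 = 0.9526
D / (0.016 × 0.9526) = 3560 / (0.01524) = 2.336 × 10^5
E = (2.336 × 10^5)^3.4483 = 3.252 × 10^18 J

E ≈ 3.25 × 10^18 J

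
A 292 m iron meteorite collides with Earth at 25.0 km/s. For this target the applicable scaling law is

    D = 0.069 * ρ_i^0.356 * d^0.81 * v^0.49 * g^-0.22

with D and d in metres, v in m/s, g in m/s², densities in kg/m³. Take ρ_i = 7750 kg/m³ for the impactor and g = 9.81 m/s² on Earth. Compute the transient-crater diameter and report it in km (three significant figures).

In SI units: v = 25000 m/s.
ρ_i^0.356 = 7750^0.356 = 24.24
d^0.81 = 292^0.81 = 99.30
v^0.49 = 25000^0.49 = 142.9
g^-0.22 = 9.81^-0.22 = 0.6051
D = 0.069 × 24.24 × 99.30 × 142.9 × 0.6051 = 14361 m
   = 14.36 km

D ≈ 14.4 km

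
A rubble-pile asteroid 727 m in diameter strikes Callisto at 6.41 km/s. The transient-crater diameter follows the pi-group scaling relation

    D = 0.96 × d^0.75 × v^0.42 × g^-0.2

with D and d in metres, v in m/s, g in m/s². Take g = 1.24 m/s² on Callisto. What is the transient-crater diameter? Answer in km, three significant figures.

In SI units: v = 6410 m/s.
d^0.75 = 727^0.75 = 140.0
v^0.42 = 6410^0.42 = 39.71
g^-0.2 = 1.24^-0.2 = 0.9579
D = 0.96 × 140.0 × 39.71 × 0.9579 = 5112 m
   = 5.112 km

D ≈ 5.11 km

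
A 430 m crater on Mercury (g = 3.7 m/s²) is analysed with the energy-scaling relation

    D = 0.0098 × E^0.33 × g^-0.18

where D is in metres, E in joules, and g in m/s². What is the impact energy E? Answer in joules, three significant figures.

E ≈ 2.38 × 10^14 J

Rearranging: E = [D / (0.0098 · g^-0.18)]^(1/0.33).
g^-0.18 = 3.7^-0.18 = 0.7902
D / (0.0098 × 0.7902) = 430 / (7.744 × 10^-3) = 5.553 × 10^4
E = (5.553 × 10^4)^3.0303 = 2.384 × 10^14 J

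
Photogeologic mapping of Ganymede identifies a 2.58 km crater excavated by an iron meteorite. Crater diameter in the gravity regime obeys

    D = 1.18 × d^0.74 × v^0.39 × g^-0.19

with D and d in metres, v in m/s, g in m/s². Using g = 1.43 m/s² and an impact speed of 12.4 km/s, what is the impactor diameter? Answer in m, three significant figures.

Rearranging for d: d = [D / (1.18 · 12400^0.39 · 1.43^-0.19)]^(1/0.74).
D = 2580 m.
12400^0.39 = 39.49
1.43^-0.19 = 0.9343
Denominator = 1.18 × 39.49 × 0.9343 = 43.54
D / 43.54 = 2580 / 43.54 = 59.26
d = 59.26^(1/0.74) = 59.26^1.3514 = 248.7 m

d ≈ 249 m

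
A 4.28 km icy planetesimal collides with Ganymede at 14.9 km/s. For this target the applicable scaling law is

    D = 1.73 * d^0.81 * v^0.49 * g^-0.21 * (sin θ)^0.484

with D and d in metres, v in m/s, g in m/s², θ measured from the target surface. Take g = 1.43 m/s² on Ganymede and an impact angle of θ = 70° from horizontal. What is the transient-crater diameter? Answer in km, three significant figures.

D ≈ 151 km

In SI units: d = 4280 m, v = 14900 m/s.
d^0.81 = 4280^0.81 = 873.9
v^0.49 = 14900^0.49 = 110.9
g^-0.21 = 1.43^-0.21 = 0.9276
(sin 70°)^0.484 = 0.9397^0.484 = 0.9703
D = 1.73 × 873.9 × 110.9 × 0.9276 × 0.9703 = 1.509 × 10^5 m
   = 150.9 km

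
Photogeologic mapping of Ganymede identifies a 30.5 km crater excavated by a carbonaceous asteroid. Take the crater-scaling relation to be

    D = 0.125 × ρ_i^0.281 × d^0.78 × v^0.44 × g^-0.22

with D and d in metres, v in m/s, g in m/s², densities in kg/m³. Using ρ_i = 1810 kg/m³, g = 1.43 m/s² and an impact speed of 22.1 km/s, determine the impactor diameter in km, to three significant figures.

d ≈ 2.12 km

Rearranging for d: d = [D / (0.125 · 1810^0.281 · 22100^0.44 · 1.43^-0.22)]^(1/0.78).
D = 30500 m.
1810^0.281 = 8.230
22100^0.44 = 81.57
1.43^-0.22 = 0.9243
Denominator = 0.125 × 8.230 × 81.57 × 0.9243 = 77.56
D / 77.56 = 30500 / 77.56 = 393.2
d = 393.2^(1/0.78) = 393.2^1.2821 = 2121 m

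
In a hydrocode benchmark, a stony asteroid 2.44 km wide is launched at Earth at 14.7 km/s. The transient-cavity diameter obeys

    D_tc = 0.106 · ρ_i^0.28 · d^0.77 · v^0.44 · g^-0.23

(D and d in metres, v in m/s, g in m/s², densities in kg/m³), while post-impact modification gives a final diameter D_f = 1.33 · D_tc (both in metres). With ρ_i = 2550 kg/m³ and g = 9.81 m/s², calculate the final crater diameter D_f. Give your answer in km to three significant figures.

In SI: d = 2440 m, v = 14700 m/s.
ρ_i^0.28 = 2550^0.28 = 8.991
d^0.77 = 2440^0.77 = 405.8
v^0.44 = 14700^0.44 = 68.17
g^-0.23 = 9.81^-0.23 = 0.5914
D_tc = 0.106 × 8.991 × 405.8 × 68.17 × 0.5914 = 15590 m
D_f = 1.33 × 15590 = 20735 m
     = 20.73 km

D_f ≈ 20.7 km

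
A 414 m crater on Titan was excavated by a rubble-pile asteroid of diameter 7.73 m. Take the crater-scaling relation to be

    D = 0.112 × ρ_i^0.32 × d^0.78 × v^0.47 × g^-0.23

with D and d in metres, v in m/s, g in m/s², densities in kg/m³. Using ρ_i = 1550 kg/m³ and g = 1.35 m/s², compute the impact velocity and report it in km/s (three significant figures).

Rearranging for v: v = [D / (0.112 · 1550^0.32 · 7.73^0.78 · 1.35^-0.23)]^(1/0.47).
1550^0.32 = 10.49
7.73^0.78 = 4.929
1.35^-0.23 = 0.9333
Denominator = 0.112 × 10.49 × 4.929 × 0.9333 = 5.405
D / 5.405 = 414 / 5.405 = 76.60
v = 76.60^(1/0.47) = 76.60^2.1277 = 10211 m/s

v ≈ 10.2 km/s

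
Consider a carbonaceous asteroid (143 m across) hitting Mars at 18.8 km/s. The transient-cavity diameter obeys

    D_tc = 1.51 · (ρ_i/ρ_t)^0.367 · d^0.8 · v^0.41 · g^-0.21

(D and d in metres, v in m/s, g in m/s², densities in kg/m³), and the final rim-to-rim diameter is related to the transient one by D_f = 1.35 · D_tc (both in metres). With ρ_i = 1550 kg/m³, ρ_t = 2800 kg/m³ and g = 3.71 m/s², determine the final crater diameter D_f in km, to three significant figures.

D_f ≈ 3.73 km

v = 18800 m/s.
(ρ_i/ρ_t)^0.367 = (1550/2800)^0.367 = 0.8049
d^0.8 = 143^0.8 = 53.00
v^0.41 = 18800^0.41 = 56.55
g^-0.21 = 3.71^-0.21 = 0.7593
D_tc = 1.51 × 0.8049 × 53.00 × 56.55 × 0.7593 = 2766 m
D_f = 1.35 × 2766 = 3734 m
     = 3.734 km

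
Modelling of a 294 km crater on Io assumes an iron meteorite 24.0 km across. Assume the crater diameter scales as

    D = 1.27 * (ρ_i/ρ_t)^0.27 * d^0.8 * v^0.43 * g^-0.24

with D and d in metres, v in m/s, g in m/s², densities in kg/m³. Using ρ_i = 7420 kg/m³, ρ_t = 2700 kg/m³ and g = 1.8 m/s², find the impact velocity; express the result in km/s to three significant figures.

v ≈ 15.6 km/s

Rearranging for v: v = [D / (1.27 · (7420/2700)^0.27 · 24000^0.8 · 1.8^-0.24)]^(1/0.43).
D = 294000 m.
(7420/2700)^0.27 = 1.314
24000^0.8 = 3193
1.8^-0.24 = 0.8684
Denominator = 1.27 × 1.314 × 3193 × 0.8684 = 4627
D / 4627 = 294000 / 4627 = 63.54
v = 63.54^(1/0.43) = 63.54^2.3256 = 15602 m/s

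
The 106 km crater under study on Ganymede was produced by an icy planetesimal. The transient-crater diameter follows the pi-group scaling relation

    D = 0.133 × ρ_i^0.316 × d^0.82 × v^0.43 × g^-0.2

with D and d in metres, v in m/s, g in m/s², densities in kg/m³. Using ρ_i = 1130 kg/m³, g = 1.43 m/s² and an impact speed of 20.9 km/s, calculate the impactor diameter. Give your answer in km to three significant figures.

Rearranging for d: d = [D / (0.133 · 1130^0.316 · 20900^0.43 · 1.43^-0.2)]^(1/0.82).
D = 106000 m.
1130^0.316 = 9.221
20900^0.43 = 72.05
1.43^-0.2 = 0.9310
Denominator = 0.133 × 9.221 × 72.05 × 0.9310 = 82.26
D / 82.26 = 106000 / 82.26 = 1289
d = 1289^(1/0.82) = 1289^1.2195 = 6208 m

d ≈ 6.21 km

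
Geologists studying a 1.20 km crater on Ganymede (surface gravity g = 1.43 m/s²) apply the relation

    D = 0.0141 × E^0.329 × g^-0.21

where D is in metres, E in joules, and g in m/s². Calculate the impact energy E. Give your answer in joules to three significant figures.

Rearranging: E = [D / (0.0141 · g^-0.21)]^(1/0.329).
D = 1200 m.
g^-0.21 = 1.43^-0.21 = 0.9276
D / (0.0141 × 0.9276) = 1200 / (0.01308) = 9.174 × 10^4
E = (9.174 × 10^4)^3.0395 = 1.213 × 10^15 J

E ≈ 1.21 × 10^15 J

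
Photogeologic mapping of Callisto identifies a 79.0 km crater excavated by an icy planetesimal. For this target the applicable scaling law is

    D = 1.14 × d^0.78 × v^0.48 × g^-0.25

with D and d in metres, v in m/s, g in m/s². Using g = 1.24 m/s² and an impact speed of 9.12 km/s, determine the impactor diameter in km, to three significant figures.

d ≈ 6.30 km

Rearranging for d: d = [D / (1.14 · 9120^0.48 · 1.24^-0.25)]^(1/0.78).
D = 79000 m.
9120^0.48 = 79.58
1.24^-0.25 = 0.9476
Denominator = 1.14 × 79.58 × 0.9476 = 85.97
D / 85.97 = 79000 / 85.97 = 918.9
d = 918.9^(1/0.78) = 918.9^1.2821 = 6298 m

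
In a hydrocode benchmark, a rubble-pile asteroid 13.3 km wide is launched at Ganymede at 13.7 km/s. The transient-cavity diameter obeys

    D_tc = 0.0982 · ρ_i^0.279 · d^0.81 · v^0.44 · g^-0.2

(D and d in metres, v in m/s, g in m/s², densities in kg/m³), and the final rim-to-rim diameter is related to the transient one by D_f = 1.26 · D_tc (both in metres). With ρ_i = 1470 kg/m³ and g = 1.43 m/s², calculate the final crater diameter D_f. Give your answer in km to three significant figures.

D_f ≈ 128 km

In SI: d = 13300 m, v = 13700 m/s.
ρ_i^0.279 = 1470^0.279 = 7.650
d^0.81 = 13300^0.81 = 2189
v^0.44 = 13700^0.44 = 66.09
g^-0.2 = 1.43^-0.2 = 0.9310
D_tc = 0.0982 × 7.650 × 2189 × 66.09 × 0.9310 = 1.012 × 10^5 m
D_f = 1.26 × 1.012 × 10^5 = 1.275 × 10^5 m
     = 127.5 km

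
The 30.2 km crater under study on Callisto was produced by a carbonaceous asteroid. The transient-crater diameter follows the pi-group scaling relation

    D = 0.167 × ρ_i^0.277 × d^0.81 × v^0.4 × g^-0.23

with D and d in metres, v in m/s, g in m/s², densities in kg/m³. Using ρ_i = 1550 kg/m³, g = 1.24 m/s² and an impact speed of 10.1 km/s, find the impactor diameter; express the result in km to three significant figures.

Rearranging for d: d = [D / (0.167 · 1550^0.277 · 10100^0.4 · 1.24^-0.23)]^(1/0.81).
D = 30200 m.
1550^0.277 = 7.651
10100^0.4 = 39.97
1.24^-0.23 = 0.9517
Denominator = 0.167 × 7.651 × 39.97 × 0.9517 = 48.60
D / 48.60 = 30200 / 48.60 = 621.4
d = 621.4^(1/0.81) = 621.4^1.2346 = 2810 m

d ≈ 2.81 km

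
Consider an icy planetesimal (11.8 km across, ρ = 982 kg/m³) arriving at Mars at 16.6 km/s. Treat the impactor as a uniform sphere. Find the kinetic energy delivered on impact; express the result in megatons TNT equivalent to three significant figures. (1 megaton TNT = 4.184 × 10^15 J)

E ≈ 2.78 × 10^7 Mt TNT

d = 11800 m; v = 16600 m/s.
Mass m = (π/6) ρ d³ = (π/6) × 982 × (11800)³ = 8.448 × 10^14 kg
E = ½ m v² = 0.5 × 8.448 × 10^14 × (16600)² = 1.164 × 10^23 J
   = 1.164 × 10^23 / 4.184×10^15 = 2.782 × 10^7 Mt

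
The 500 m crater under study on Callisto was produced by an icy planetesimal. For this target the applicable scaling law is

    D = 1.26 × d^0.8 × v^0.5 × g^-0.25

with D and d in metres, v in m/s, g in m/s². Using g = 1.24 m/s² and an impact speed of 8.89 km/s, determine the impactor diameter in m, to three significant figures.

d ≈ 6.45 m

Rearranging for d: d = [D / (1.26 · 8890^0.5 · 1.24^-0.25)]^(1/0.8).
8890^0.5 = 94.29
1.24^-0.25 = 0.9476
Denominator = 1.26 × 94.29 × 0.9476 = 112.6
D / 112.6 = 500 / 112.6 = 4.440
d = 4.440^(1/0.8) = 4.440^1.25 = 6.445 m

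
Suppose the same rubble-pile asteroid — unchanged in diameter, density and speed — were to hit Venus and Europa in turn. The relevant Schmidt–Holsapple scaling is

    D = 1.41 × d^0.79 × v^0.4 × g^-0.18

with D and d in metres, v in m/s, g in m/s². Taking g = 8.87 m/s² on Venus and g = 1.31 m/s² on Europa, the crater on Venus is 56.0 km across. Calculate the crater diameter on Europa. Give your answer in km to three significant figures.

All impactor-dependent factors cancel in the ratio, leaving D_Europa/D_Venus = (g_Europa/g_Venus)^-0.18.
(1.31/8.87)^-0.18 = 0.1477^-0.18 = 1.411
D_Europa = 1.411 × 56.0 km = 79.0 km

D ≈ 79.0 km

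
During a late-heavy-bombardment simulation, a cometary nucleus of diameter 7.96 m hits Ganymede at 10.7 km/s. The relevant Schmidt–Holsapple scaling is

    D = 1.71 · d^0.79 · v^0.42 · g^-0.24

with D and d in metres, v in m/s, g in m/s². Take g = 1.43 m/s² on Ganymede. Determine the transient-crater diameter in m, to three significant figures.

D ≈ 398 m

In SI units: v = 10700 m/s.
d^0.79 = 7.96^0.79 = 5.149
v^0.42 = 10700^0.42 = 49.24
g^-0.24 = 1.43^-0.24 = 0.9177
D = 1.71 × 5.149 × 49.24 × 0.9177 = 397.9 m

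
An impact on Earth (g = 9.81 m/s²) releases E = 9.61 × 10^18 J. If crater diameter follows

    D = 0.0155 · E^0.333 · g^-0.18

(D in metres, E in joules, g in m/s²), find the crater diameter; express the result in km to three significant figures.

E^0.333 = (9.61 × 10^18)^0.333 = 2.095 × 10^6
g^-0.18 = 9.81^-0.18 = 0.6630
D = 0.0155 × 2.095 × 10^6 × 0.6630 = 21529 m
   = 21.53 km

D ≈ 21.5 km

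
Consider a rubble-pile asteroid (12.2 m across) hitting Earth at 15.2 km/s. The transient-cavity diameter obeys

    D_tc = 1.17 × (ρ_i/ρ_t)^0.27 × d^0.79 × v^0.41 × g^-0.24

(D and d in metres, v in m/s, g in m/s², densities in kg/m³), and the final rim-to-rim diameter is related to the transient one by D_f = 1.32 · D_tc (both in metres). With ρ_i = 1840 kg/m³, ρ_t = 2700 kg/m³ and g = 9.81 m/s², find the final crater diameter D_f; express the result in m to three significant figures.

v = 15200 m/s.
(ρ_i/ρ_t)^0.27 = (1840/2700)^0.27 = 0.9016
d^0.79 = 12.2^0.79 = 7.215
v^0.41 = 15200^0.41 = 51.83
g^-0.24 = 9.81^-0.24 = 0.5781
D_tc = 1.17 × 0.9016 × 7.215 × 51.83 × 0.5781 = 228.0 m
D_f = 1.32 × 228.0 = 301.0 m

D_f ≈ 301 m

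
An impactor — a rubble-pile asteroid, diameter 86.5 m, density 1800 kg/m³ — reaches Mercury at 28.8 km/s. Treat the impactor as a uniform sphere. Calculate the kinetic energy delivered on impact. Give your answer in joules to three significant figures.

E ≈ 2.53 × 10^17 J

v = 28800 m/s.
Mass m = (π/6) ρ d³ = (π/6) × 1800 × (86.5)³ = 6.100 × 10^8 kg
E = ½ m v² = 0.5 × 6.100 × 10^8 × (28800)² = 2.530 × 10^17 J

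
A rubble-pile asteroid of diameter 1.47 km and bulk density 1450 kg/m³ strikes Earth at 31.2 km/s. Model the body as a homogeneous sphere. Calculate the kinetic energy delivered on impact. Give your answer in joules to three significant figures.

E ≈ 1.17 × 10^21 J

d = 1470 m; v = 31200 m/s.
Mass m = (π/6) ρ d³ = (π/6) × 1450 × (1470)³ = 2.412 × 10^12 kg
E = ½ m v² = 0.5 × 2.412 × 10^12 × (31200)² = 1.174 × 10^21 J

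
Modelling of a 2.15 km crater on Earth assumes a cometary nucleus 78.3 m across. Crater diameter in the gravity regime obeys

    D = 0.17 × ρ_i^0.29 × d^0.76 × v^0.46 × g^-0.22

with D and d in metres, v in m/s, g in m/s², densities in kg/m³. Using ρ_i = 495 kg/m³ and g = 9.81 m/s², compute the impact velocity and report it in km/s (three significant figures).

v ≈ 36.6 km/s

Rearranging for v: v = [D / (0.17 · 495^0.29 · 78.3^0.76 · 9.81^-0.22)]^(1/0.46).
D = 2150 m.
495^0.29 = 6.046
78.3^0.76 = 27.50
9.81^-0.22 = 0.6051
Denominator = 0.17 × 6.046 × 27.50 × 0.6051 = 17.10
D / 17.10 = 2150 / 17.10 = 125.7
v = 125.7^(1/0.46) = 125.7^2.1739 = 36622 m/s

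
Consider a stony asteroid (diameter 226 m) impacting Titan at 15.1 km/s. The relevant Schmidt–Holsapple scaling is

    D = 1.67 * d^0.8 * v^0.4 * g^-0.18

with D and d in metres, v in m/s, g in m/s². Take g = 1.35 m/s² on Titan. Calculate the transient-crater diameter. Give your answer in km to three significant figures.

D ≈ 5.68 km

In SI units: v = 15100 m/s.
d^0.8 = 226^0.8 = 76.43
v^0.4 = 15100^0.4 = 46.95
g^-0.18 = 1.35^-0.18 = 0.9474
D = 1.67 × 76.43 × 46.95 × 0.9474 = 5677 m
   = 5.677 km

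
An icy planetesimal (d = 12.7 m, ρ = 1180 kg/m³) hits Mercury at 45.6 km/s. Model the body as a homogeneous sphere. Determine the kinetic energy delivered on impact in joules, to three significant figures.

E ≈ 1.32 × 10^15 J

v = 45600 m/s.
Mass m = (π/6) ρ d³ = (π/6) × 1180 × (12.7)³ = 1.266 × 10^6 kg
E = ½ m v² = 0.5 × 1.266 × 10^6 × (45600)² = 1.316 × 10^15 J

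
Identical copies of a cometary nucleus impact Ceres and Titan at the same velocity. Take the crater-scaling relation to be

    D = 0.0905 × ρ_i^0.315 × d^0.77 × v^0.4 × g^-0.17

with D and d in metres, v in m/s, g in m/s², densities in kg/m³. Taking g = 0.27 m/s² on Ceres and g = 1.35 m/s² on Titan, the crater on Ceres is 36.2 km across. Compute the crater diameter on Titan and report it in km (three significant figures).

All impactor-dependent factors cancel in the ratio, leaving D_Titan/D_Ceres = (g_Titan/g_Ceres)^-0.17.
(1.35/0.27)^-0.17 = 5.000^-0.17 = 0.7606
D_Titan = 0.7606 × 36.2 km = 27.5 km

D ≈ 27.5 km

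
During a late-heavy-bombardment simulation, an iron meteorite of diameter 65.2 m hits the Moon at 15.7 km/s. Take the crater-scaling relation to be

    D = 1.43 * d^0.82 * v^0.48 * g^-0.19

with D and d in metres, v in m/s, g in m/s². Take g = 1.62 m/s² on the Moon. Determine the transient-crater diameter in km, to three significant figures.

D ≈ 4.14 km

In SI units: v = 15700 m/s.
d^0.82 = 65.2^0.82 = 30.74
v^0.48 = 15700^0.48 = 103.3
g^-0.19 = 1.62^-0.19 = 0.9124
D = 1.43 × 30.74 × 103.3 × 0.9124 = 4143 m
   = 4.143 km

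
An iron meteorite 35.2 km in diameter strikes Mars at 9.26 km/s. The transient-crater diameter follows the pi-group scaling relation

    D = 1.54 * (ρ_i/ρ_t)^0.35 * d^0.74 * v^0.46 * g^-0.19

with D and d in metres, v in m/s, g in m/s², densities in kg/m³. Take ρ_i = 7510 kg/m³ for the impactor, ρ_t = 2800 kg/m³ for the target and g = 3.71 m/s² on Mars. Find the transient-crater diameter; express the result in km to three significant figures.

In SI units: d = 35200 m, v = 9260 m/s.
(ρ_i/ρ_t)^0.35 = (7510/2800)^0.35 = 1.412
d^0.74 = 35200^0.74 = 2314
v^0.46 = 9260^0.46 = 66.78
g^-0.19 = 3.71^-0.19 = 0.7795
D = 1.54 × 1.412 × 2314 × 66.78 × 0.7795 = 2.619 × 10^5 m
   = 261.9 km

D ≈ 262 km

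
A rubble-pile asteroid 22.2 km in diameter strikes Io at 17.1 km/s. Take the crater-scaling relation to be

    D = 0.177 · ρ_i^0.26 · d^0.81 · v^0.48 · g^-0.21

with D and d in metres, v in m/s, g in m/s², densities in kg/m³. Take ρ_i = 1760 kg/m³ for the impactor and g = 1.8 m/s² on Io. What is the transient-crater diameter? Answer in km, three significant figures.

D ≈ 390 km

In SI units: d = 22200 m, v = 17100 m/s.
ρ_i^0.26 = 1760^0.26 = 6.980
d^0.81 = 22200^0.81 = 3315
v^0.48 = 17100^0.48 = 107.6
g^-0.21 = 1.8^-0.21 = 0.8839
D = 0.177 × 6.980 × 3315 × 107.6 × 0.8839 = 3.895 × 10^5 m
   = 389.5 km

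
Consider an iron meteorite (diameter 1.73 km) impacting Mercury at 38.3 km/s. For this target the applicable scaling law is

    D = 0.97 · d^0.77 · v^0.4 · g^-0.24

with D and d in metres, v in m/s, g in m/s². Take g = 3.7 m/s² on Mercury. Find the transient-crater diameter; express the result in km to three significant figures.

In SI units: d = 1730 m, v = 38300 m/s.
d^0.77 = 1730^0.77 = 311.4
v^0.4 = 38300^0.4 = 68.12
g^-0.24 = 3.7^-0.24 = 0.7305
D = 0.97 × 311.4 × 68.12 × 0.7305 = 15031 m
   = 15.03 km

D ≈ 15.0 km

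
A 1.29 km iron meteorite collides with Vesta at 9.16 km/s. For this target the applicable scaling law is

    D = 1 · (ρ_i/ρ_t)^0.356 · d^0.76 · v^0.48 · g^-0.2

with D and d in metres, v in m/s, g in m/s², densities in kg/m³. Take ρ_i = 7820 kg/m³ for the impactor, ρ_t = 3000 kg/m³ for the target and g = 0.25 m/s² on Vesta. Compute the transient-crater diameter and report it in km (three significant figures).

D ≈ 34.2 km

In SI units: d = 1290 m, v = 9160 m/s.
(ρ_i/ρ_t)^0.356 = (7820/3000)^0.356 = 1.406
d^0.76 = 1290^0.76 = 231.2
v^0.48 = 9160^0.48 = 79.75
g^-0.2 = 0.25^-0.2 = 1.320
D = 1 × 1.406 × 231.2 × 79.75 × 1.320 = 34220 m
   = 34.22 km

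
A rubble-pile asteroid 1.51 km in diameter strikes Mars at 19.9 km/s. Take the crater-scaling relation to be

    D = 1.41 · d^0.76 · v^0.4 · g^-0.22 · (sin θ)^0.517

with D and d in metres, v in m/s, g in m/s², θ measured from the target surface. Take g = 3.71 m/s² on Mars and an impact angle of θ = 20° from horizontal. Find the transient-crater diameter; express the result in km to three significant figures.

In SI units: d = 1510 m, v = 19900 m/s.
d^0.76 = 1510^0.76 = 260.6
v^0.4 = 19900^0.4 = 52.43
g^-0.22 = 3.71^-0.22 = 0.7494
(sin 20°)^0.517 = 0.3420^0.517 = 0.5742
D = 1.41 × 260.6 × 52.43 × 0.7494 × 0.5742 = 8290 m
   = 8.290 km

D ≈ 8.29 km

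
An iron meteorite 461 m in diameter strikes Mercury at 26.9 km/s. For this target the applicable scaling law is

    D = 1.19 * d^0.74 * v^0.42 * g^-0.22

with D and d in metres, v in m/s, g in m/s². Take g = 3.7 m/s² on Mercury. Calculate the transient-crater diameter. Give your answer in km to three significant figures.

In SI units: v = 26900 m/s.
d^0.74 = 461^0.74 = 93.57
v^0.42 = 26900^0.42 = 72.53
g^-0.22 = 3.7^-0.22 = 0.7499
D = 1.19 × 93.57 × 72.53 × 0.7499 = 6056 m
   = 6.056 km

D ≈ 6.06 km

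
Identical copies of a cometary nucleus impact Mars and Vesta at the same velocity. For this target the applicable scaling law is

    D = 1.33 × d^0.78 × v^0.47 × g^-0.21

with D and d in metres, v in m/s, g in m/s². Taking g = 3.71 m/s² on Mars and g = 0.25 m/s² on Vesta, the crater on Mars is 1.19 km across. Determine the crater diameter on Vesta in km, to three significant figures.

All impactor-dependent factors cancel in the ratio, leaving D_Vesta/D_Mars = (g_Vesta/g_Mars)^-0.21.
(0.25/3.71)^-0.21 = 0.06739^-0.21 = 1.762
D_Vesta = 1.762 × 1.19 km = 2.10 km

D ≈ 2.10 km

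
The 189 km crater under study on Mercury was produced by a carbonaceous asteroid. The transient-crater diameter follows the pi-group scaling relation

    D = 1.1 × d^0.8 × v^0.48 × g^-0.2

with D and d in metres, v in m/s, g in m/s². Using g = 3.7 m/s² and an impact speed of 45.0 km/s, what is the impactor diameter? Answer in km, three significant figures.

Rearranging for d: d = [D / (1.1 · 45000^0.48 · 3.7^-0.2)]^(1/0.8).
D = 189000 m.
45000^0.48 = 171.2
3.7^-0.2 = 0.7698
Denominator = 1.1 × 171.2 × 0.7698 = 145.0
D / 145.0 = 189000 / 145.0 = 1303
d = 1303^(1/0.8) = 1303^1.25 = 7829 m

d ≈ 7.83 km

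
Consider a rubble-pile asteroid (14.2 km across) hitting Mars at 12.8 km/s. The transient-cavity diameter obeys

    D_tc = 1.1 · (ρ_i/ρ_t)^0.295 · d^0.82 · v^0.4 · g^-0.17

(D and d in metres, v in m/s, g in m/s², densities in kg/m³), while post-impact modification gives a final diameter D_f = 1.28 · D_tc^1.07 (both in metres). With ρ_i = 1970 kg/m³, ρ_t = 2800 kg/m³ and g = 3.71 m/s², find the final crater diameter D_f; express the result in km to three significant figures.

D_f ≈ 252 km

In SI: d = 14200 m, v = 12800 m/s.
(ρ_i/ρ_t)^0.295 = (1970/2800)^0.295 = 0.9015
d^0.82 = 14200^0.82 = 2540
v^0.4 = 12800^0.4 = 43.94
g^-0.17 = 3.71^-0.17 = 0.8002
D_tc = 1.1 × 0.9015 × 2540 × 43.94 × 0.8002 = 88560 m
D_f = 1.28 × (88560)^1.07 = 2.516 × 10^5 m
     = 251.6 km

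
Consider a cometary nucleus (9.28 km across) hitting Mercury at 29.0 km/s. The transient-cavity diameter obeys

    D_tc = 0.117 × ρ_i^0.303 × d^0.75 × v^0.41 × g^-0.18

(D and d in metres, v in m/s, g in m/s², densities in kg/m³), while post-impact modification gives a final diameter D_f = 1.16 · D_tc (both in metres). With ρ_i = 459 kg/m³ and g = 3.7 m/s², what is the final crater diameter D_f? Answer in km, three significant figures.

In SI: d = 9280 m, v = 29000 m/s.
ρ_i^0.303 = 459^0.303 = 6.405
d^0.75 = 9280^0.75 = 945.5
v^0.41 = 29000^0.41 = 67.54
g^-0.18 = 3.7^-0.18 = 0.7902
D_tc = 0.117 × 6.405 × 945.5 × 67.54 × 0.7902 = 37820 m
D_f = 1.16 × 37820 = 43871 m
     = 43.87 km

D_f ≈ 43.9 km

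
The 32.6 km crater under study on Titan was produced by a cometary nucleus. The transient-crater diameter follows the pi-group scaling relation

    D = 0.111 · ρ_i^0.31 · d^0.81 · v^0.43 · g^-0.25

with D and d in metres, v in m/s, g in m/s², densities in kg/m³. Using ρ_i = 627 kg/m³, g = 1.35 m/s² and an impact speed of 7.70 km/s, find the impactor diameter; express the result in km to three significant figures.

d ≈ 4.54 km

Rearranging for d: d = [D / (0.111 · 627^0.31 · 7700^0.43 · 1.35^-0.25)]^(1/0.81).
D = 32600 m.
627^0.31 = 7.365
7700^0.43 = 46.90
1.35^-0.25 = 0.9277
Denominator = 0.111 × 7.365 × 46.90 × 0.9277 = 35.57
D / 35.57 = 32600 / 35.57 = 916.5
d = 916.5^(1/0.81) = 916.5^1.2346 = 4540 m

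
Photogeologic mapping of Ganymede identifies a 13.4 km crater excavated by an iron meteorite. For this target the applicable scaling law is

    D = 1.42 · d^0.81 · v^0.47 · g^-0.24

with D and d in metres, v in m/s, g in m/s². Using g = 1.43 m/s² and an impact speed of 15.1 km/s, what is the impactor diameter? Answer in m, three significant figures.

d ≈ 338 m

Rearranging for d: d = [D / (1.42 · 15100^0.47 · 1.43^-0.24)]^(1/0.81).
D = 13400 m.
15100^0.47 = 92.07
1.43^-0.24 = 0.9177
Denominator = 1.42 × 92.07 × 0.9177 = 120.0
D / 120.0 = 13400 / 120.0 = 111.7
d = 111.7^(1/0.81) = 111.7^1.2346 = 337.7 m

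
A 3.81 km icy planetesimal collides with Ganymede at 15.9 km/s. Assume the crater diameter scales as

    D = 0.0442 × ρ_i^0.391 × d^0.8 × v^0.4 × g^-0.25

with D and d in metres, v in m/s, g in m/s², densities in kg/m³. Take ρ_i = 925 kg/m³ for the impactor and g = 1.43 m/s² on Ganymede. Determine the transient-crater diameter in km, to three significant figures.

In SI units: d = 3810 m, v = 15900 m/s.
ρ_i^0.391 = 925^0.391 = 14.45
d^0.8 = 3810^0.8 = 732.4
v^0.4 = 15900^0.4 = 47.92
g^-0.25 = 1.43^-0.25 = 0.9145
D = 0.0442 × 14.45 × 732.4 × 47.92 × 0.9145 = 20499 m
   = 20.50 km

D ≈ 20.5 km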